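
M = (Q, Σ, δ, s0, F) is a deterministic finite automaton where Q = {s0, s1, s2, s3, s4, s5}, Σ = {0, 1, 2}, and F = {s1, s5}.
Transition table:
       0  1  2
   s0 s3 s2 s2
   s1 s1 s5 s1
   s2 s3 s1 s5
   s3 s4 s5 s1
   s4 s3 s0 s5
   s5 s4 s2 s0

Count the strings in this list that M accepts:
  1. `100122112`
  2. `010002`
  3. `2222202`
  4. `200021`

4

`100122112`: accepted
`010002`: accepted
`2222202`: accepted
`200021`: accepted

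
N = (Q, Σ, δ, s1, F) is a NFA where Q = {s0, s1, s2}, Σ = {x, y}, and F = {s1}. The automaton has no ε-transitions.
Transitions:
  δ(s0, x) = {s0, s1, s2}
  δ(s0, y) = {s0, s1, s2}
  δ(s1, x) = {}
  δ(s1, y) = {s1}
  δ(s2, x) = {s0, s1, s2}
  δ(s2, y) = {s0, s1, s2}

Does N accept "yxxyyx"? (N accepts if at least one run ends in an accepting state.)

rejected

Start: {s1}
read y: {s1}
read x: {}
The reachable set is empty and stays empty for the remaining 4 symbols.
Reachable ∩ accepting = {} — empty.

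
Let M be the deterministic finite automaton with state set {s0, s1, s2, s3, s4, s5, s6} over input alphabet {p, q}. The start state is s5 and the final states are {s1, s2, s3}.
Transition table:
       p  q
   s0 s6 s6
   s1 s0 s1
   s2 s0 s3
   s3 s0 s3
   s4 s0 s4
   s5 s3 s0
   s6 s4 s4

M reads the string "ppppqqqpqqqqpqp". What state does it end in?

s5 --p--> s3
s3 --p--> s0
s0 --p--> s6
s6 --p--> s4
s4 --q--> s4
s4 --q--> s4
s4 --q--> s4
s4 --p--> s0
s0 --q--> s6
s6 --q--> s4
s4 --q--> s4
s4 --q--> s4
s4 --p--> s0
s0 --q--> s6
s6 --p--> s4

s4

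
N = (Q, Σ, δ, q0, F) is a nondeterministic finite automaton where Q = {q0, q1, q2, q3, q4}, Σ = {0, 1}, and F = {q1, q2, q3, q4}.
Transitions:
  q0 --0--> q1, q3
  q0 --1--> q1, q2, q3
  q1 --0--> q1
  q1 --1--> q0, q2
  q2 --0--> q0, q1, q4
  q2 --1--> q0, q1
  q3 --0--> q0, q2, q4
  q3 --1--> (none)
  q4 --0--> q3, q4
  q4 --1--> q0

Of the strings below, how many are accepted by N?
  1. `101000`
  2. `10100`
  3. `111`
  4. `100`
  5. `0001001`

5

`101000`: accepted
`10100`: accepted
`111`: accepted
`100`: accepted
`0001001`: accepted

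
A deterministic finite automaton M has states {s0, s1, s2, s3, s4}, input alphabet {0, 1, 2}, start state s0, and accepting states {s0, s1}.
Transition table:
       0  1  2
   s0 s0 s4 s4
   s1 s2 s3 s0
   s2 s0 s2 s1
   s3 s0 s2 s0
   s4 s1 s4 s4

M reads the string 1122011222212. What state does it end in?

s4

s0 --1--> s4
s4 --1--> s4
s4 --2--> s4
s4 --2--> s4
s4 --0--> s1
s1 --1--> s3
s3 --1--> s2
s2 --2--> s1
s1 --2--> s0
s0 --2--> s4
s4 --2--> s4
s4 --1--> s4
s4 --2--> s4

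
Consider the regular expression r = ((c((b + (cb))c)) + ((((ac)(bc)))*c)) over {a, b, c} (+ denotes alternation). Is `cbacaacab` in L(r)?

Neither (c((b+(cb))c)) nor ((((ac)(bc)))*c) matches cbacaacab.

no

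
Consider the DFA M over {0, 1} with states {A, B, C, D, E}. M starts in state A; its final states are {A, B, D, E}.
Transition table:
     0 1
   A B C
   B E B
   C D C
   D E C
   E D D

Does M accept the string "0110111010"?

A --0--> B
B --1--> B
B --1--> B
B --0--> E
E --1--> D
D --1--> C
C --1--> C
C --0--> D
D --1--> C
C --0--> D
End in state D, which is an accepting state.

accepted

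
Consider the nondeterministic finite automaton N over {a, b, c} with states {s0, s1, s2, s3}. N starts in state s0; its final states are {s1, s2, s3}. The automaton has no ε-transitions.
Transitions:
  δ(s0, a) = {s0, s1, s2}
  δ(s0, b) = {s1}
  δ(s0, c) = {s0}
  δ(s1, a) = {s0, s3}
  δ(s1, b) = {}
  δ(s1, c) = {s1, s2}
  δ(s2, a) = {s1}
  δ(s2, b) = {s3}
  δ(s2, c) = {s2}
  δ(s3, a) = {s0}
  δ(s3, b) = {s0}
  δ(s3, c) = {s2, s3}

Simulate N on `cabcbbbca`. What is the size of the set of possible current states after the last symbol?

3

Start: {s0}
read c: {s0}
read a: {s0, s1, s2}
read b: {s1, s3}
read c: {s1, s2, s3}
read b: {s0, s3}
read b: {s0, s1}
read b: {s1}
read c: {s1, s2}
read a: {s0, s1, s3}
Final reachable set {s0, s1, s3} has 3 states.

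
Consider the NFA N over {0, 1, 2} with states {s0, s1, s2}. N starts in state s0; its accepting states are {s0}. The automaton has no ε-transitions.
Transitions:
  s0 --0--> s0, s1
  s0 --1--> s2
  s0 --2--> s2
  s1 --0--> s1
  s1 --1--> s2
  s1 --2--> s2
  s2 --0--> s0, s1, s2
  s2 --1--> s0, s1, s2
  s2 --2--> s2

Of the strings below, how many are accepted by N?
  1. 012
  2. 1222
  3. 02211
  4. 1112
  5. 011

012: rejected
1222: rejected
02211: accepted
1112: rejected
011: accepted

2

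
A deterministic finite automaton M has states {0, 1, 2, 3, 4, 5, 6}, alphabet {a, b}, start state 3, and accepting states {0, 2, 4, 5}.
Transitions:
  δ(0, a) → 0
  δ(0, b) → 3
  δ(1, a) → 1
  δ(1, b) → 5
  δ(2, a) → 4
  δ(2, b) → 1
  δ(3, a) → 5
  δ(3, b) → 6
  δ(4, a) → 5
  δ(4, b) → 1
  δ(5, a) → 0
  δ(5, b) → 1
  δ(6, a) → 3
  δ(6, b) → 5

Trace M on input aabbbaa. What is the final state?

3 --a--> 5
5 --a--> 0
0 --b--> 3
3 --b--> 6
6 --b--> 5
5 --a--> 0
0 --a--> 0

0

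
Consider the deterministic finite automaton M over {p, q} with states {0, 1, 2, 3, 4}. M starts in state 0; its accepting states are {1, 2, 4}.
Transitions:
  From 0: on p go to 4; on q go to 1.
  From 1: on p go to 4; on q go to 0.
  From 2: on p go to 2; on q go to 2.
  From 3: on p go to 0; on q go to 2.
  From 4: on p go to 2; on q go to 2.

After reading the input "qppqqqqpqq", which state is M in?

0 --q--> 1
1 --p--> 4
4 --p--> 2
2 --q--> 2
2 --q--> 2
2 --q--> 2
2 --q--> 2
2 --p--> 2
2 --q--> 2
2 --q--> 2

2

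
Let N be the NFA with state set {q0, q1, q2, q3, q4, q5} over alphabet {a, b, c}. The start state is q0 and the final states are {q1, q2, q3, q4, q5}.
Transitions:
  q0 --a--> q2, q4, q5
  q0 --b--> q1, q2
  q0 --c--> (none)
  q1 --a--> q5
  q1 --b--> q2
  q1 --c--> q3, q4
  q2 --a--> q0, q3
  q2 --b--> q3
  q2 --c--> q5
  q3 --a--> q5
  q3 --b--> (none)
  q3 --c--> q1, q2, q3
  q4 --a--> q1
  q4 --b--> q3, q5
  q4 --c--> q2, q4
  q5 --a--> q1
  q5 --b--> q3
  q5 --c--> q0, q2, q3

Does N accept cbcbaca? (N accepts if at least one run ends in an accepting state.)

rejected

Start: {q0}
read c: {}
The reachable set is empty and stays empty for the remaining 6 symbols.
Reachable ∩ accepting = {} — empty.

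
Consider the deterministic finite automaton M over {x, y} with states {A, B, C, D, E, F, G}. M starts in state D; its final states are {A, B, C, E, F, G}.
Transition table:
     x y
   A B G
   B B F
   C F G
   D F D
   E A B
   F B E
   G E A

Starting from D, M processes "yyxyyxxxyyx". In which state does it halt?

A

D --y--> D
D --y--> D
D --x--> F
F --y--> E
E --y--> B
B --x--> B
B --x--> B
B --x--> B
B --y--> F
F --y--> E
E --x--> A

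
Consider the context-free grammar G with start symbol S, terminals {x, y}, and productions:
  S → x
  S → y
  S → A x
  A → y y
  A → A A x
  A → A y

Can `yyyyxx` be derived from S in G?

S ⇒ Ax ⇒ AAxx ⇒ yyAxx ⇒ yyyyxx

yes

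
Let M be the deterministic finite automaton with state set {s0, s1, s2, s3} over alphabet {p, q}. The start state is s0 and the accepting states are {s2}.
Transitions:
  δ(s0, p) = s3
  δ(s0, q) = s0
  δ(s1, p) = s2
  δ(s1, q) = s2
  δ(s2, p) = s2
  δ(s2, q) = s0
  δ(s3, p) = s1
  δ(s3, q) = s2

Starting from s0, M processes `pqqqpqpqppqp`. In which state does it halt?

s2

s0 --p--> s3
s3 --q--> s2
s2 --q--> s0
s0 --q--> s0
s0 --p--> s3
s3 --q--> s2
s2 --p--> s2
s2 --q--> s0
s0 --p--> s3
s3 --p--> s1
s1 --q--> s2
s2 --p--> s2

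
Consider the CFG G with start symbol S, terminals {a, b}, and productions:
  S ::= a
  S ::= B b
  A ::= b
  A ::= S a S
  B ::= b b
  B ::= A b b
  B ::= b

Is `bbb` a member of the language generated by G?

S ⇒ Bb ⇒ bbb

yes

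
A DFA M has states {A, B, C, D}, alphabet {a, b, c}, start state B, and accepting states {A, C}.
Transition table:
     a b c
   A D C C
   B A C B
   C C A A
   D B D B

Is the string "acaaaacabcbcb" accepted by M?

B --a--> A
A --c--> C
C --a--> C
C --a--> C
C --a--> C
C --a--> C
C --c--> A
A --a--> D
D --b--> D
D --c--> B
B --b--> C
C --c--> A
A --b--> C
End in state C, which is an accepting state.

accepted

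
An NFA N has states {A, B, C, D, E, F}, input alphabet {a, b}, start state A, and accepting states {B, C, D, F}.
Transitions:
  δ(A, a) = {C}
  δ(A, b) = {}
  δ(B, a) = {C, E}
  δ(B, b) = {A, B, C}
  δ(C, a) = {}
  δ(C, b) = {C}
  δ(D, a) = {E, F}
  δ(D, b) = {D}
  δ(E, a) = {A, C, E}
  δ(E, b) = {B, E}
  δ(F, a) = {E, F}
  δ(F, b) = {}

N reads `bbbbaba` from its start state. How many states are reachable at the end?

Start: {A}
read b: {}
The reachable set is empty and stays empty for the remaining 6 symbols.
Final reachable set {} has 0 states.

0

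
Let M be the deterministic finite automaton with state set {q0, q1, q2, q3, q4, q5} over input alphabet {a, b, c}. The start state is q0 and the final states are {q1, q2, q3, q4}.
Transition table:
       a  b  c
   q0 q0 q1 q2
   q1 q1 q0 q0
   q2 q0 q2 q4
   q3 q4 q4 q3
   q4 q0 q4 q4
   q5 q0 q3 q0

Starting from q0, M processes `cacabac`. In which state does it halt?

q0 --c--> q2
q2 --a--> q0
q0 --c--> q2
q2 --a--> q0
q0 --b--> q1
q1 --a--> q1
q1 --c--> q0

q0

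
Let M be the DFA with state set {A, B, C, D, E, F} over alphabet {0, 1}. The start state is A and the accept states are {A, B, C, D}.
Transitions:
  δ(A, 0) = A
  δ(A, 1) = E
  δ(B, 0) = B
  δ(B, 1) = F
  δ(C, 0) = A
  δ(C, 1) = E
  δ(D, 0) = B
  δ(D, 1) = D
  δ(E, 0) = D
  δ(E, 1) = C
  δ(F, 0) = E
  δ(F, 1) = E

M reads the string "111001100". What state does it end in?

A --1--> E
E --1--> C
C --1--> E
E --0--> D
D --0--> B
B --1--> F
F --1--> E
E --0--> D
D --0--> B

B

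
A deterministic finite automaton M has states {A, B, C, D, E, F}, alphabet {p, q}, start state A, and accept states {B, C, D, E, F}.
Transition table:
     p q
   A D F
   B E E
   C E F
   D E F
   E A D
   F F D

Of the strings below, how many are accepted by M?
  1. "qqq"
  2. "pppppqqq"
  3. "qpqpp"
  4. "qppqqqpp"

2

"qqq": accepted
"pppppqqq": accepted
"qpqpp": rejected
"qppqqqpp": rejected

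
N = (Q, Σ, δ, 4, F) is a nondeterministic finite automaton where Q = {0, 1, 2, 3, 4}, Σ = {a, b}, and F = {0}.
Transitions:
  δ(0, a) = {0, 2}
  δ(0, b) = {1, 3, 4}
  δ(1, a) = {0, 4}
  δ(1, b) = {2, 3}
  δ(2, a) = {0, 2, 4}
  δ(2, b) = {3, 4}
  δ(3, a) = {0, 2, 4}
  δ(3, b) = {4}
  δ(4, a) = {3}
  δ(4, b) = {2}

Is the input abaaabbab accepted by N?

rejected

Start: {4}
read a: {3}
read b: {4}
read a: {3}
read a: {0, 2, 4}
read a: {0, 2, 3, 4}
read b: {1, 2, 3, 4}
read b: {2, 3, 4}
read a: {0, 2, 3, 4}
read b: {1, 2, 3, 4}
Reachable ∩ accepting = {} — empty.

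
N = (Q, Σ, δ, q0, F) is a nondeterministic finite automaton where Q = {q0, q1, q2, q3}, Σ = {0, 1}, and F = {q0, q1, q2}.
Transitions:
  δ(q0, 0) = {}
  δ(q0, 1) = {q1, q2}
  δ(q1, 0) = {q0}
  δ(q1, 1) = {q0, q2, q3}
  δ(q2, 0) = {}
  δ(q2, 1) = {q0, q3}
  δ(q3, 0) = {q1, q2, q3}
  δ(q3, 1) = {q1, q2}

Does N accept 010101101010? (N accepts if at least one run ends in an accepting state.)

rejected

Start: {q0}
read 0: {}
The reachable set is empty and stays empty for the remaining 11 symbols.
Reachable ∩ accepting = {} — empty.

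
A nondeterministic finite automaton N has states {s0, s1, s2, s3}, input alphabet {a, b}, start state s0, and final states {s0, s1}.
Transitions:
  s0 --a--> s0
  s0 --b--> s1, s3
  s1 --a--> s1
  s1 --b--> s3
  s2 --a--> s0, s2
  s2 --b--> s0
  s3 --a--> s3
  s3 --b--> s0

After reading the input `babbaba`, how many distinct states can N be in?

3

Start: {s0}
read b: {s1, s3}
read a: {s1, s3}
read b: {s0, s3}
read b: {s0, s1, s3}
read a: {s0, s1, s3}
read b: {s0, s1, s3}
read a: {s0, s1, s3}
Final reachable set {s0, s1, s3} has 3 states.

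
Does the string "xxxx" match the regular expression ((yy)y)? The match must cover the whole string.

No split of xxxx into u·v has (yy) matching u and y matching v.

no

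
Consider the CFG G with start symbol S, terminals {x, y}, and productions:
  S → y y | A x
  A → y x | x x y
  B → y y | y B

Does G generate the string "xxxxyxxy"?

no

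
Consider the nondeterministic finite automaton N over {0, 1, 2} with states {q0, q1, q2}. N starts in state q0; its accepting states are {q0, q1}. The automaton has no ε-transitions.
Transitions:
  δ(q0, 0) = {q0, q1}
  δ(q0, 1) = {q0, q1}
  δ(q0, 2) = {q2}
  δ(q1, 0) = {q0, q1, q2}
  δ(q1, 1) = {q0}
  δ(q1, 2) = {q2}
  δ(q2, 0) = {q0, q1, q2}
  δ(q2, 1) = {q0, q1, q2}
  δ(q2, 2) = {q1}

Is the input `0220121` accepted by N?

Start: {q0}
read 0: {q0, q1}
read 2: {q2}
read 2: {q1}
read 0: {q0, q1, q2}
read 1: {q0, q1, q2}
read 2: {q1, q2}
read 1: {q0, q1, q2}
Reachable ∩ accepting = {q0, q1} — nonempty.

accepted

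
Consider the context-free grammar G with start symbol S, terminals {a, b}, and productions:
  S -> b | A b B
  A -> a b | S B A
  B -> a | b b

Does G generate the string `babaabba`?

yes

S ⇒ AbB ⇒ SBAbB ⇒ bBAbB ⇒ baAbB ⇒ baSBAbB ⇒ babBAbB ⇒ babaAbB ⇒ babaabbB ⇒ babaabba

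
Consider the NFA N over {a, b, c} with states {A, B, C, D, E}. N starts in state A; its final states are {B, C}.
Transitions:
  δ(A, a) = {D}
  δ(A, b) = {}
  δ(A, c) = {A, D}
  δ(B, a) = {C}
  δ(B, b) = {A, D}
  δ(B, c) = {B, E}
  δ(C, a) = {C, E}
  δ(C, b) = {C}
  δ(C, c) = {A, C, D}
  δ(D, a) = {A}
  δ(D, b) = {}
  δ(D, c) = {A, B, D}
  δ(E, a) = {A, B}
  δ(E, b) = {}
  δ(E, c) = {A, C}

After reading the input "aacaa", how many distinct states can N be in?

2

Start: {A}
read a: {D}
read a: {A}
read c: {A, D}
read a: {A, D}
read a: {A, D}
Final reachable set {A, D} has 2 states.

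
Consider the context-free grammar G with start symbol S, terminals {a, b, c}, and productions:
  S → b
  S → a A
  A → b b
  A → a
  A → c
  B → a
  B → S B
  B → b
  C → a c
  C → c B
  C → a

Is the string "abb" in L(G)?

yes

S ⇒ aA ⇒ abb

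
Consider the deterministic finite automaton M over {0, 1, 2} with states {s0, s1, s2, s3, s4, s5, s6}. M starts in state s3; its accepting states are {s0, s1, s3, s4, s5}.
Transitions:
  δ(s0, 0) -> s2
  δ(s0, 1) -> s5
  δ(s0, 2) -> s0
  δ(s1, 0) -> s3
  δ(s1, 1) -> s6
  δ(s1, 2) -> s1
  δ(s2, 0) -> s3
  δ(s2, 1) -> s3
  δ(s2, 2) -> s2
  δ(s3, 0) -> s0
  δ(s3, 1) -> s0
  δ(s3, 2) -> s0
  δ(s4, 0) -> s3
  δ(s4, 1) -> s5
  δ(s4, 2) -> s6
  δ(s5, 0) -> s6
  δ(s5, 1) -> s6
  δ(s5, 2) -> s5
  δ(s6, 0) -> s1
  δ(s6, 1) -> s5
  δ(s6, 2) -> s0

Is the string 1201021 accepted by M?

accepted

s3 --1--> s0
s0 --2--> s0
s0 --0--> s2
s2 --1--> s3
s3 --0--> s0
s0 --2--> s0
s0 --1--> s5
End in state s5, which is an accepting state.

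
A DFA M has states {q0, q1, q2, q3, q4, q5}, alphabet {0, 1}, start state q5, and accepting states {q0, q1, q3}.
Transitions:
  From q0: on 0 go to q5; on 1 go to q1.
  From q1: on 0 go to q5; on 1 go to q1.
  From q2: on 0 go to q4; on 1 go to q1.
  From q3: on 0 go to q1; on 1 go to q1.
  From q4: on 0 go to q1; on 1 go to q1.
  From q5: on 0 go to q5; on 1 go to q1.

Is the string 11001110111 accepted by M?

q5 --1--> q1
q1 --1--> q1
q1 --0--> q5
q5 --0--> q5
q5 --1--> q1
q1 --1--> q1
q1 --1--> q1
q1 --0--> q5
q5 --1--> q1
q1 --1--> q1
q1 --1--> q1
End in state q1, which is an accepting state.

accepted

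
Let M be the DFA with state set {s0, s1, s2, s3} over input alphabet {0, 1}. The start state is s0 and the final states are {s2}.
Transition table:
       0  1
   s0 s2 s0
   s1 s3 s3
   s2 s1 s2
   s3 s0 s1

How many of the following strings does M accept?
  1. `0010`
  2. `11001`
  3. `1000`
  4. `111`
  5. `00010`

`0010`: rejected
`11001`: rejected
`1000`: rejected
`111`: rejected
`00010`: rejected

0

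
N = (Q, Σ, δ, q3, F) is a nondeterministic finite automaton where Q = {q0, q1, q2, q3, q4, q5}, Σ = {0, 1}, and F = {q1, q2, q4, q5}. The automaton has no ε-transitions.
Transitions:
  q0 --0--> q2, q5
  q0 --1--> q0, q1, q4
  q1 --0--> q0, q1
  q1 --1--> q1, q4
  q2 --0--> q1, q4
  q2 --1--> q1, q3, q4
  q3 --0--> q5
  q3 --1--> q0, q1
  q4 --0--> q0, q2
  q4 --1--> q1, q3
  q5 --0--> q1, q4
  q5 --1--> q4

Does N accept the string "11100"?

Start: {q3}
read 1: {q0, q1}
read 1: {q0, q1, q4}
read 1: {q0, q1, q3, q4}
read 0: {q0, q1, q2, q5}
read 0: {q0, q1, q2, q4, q5}
Reachable ∩ accepting = {q1, q2, q4, q5} — nonempty.

accepted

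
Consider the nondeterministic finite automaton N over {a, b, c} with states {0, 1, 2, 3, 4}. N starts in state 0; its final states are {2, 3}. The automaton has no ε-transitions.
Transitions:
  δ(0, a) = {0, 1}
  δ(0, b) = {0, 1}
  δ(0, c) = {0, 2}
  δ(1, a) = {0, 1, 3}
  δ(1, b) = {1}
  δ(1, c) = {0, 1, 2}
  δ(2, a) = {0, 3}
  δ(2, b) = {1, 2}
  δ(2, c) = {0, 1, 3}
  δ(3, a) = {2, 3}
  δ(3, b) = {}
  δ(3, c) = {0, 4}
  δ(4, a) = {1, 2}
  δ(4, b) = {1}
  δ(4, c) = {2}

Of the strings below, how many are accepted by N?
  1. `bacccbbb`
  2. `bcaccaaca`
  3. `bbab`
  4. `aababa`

`bacccbbb`: accepted
`bcaccaaca`: accepted
`bbab`: rejected
`aababa`: accepted

3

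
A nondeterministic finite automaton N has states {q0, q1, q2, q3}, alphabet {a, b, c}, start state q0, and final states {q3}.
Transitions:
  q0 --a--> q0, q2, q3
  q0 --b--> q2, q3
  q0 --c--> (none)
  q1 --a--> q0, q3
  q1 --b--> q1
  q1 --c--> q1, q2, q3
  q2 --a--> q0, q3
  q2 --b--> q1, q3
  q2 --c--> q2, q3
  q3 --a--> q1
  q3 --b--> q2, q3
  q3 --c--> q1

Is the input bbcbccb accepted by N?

accepted

Start: {q0}
read b: {q2, q3}
read b: {q1, q2, q3}
read c: {q1, q2, q3}
read b: {q1, q2, q3}
read c: {q1, q2, q3}
read c: {q1, q2, q3}
read b: {q1, q2, q3}
Reachable ∩ accepting = {q3} — nonempty.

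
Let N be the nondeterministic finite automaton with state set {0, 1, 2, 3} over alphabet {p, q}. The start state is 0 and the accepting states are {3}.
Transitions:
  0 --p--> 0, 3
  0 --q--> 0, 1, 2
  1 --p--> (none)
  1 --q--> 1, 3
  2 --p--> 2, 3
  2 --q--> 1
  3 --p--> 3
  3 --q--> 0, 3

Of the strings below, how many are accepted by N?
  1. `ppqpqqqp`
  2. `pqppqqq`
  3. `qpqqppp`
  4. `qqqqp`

`ppqpqqqp`: accepted
`pqppqqq`: accepted
`qpqqppp`: accepted
`qqqqp`: accepted

4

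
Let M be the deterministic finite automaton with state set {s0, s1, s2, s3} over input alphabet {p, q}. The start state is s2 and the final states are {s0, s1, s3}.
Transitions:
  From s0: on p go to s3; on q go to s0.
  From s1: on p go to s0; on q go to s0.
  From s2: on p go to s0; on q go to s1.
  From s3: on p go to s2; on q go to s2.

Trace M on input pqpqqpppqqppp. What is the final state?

s0

s2 --p--> s0
s0 --q--> s0
s0 --p--> s3
s3 --q--> s2
s2 --q--> s1
s1 --p--> s0
s0 --p--> s3
s3 --p--> s2
s2 --q--> s1
s1 --q--> s0
s0 --p--> s3
s3 --p--> s2
s2 --p--> s0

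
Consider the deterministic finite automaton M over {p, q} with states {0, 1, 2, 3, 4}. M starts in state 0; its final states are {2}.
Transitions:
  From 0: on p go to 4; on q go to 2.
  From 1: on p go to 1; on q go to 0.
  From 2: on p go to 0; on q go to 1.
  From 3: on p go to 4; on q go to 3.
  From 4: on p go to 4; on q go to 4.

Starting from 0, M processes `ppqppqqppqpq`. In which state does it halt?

0 --p--> 4
4 --p--> 4
4 --q--> 4
4 --p--> 4
4 --p--> 4
4 --q--> 4
4 --q--> 4
4 --p--> 4
4 --p--> 4
4 --q--> 4
4 --p--> 4
4 --q--> 4

4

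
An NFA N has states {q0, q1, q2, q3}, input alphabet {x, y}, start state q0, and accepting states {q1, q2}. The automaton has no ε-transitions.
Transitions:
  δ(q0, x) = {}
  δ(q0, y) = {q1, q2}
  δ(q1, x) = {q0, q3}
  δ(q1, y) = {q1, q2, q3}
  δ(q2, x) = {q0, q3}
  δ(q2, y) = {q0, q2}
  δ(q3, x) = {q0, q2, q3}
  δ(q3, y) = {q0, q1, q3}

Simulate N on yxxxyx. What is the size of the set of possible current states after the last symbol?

3

Start: {q0}
read y: {q1, q2}
read x: {q0, q3}
read x: {q0, q2, q3}
read x: {q0, q2, q3}
read y: {q0, q1, q2, q3}
read x: {q0, q2, q3}
Final reachable set {q0, q2, q3} has 3 states.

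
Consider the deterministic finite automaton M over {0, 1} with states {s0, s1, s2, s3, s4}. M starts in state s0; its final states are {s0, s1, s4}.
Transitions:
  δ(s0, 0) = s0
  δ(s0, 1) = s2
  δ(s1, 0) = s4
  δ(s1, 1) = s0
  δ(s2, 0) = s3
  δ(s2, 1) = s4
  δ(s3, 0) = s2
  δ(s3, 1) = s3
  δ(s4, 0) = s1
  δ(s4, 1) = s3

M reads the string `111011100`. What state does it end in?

s0 --1--> s2
s2 --1--> s4
s4 --1--> s3
s3 --0--> s2
s2 --1--> s4
s4 --1--> s3
s3 --1--> s3
s3 --0--> s2
s2 --0--> s3

s3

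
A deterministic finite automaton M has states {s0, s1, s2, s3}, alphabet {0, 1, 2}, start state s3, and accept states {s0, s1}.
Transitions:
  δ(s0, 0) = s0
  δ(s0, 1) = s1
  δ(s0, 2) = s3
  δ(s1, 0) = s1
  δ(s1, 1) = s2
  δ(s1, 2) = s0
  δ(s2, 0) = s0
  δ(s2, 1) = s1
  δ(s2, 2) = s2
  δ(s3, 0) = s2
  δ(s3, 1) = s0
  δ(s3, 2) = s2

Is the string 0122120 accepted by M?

rejected

s3 --0--> s2
s2 --1--> s1
s1 --2--> s0
s0 --2--> s3
s3 --1--> s0
s0 --2--> s3
s3 --0--> s2
End in state s2, which is not an accepting state.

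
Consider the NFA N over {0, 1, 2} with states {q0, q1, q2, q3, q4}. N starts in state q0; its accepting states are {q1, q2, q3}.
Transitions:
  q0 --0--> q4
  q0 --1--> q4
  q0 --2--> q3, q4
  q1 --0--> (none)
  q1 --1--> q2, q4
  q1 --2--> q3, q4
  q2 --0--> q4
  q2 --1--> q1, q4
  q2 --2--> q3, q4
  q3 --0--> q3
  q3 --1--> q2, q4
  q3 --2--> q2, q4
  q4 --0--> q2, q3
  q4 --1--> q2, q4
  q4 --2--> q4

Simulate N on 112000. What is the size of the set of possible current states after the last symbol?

2

Start: {q0}
read 1: {q4}
read 1: {q2, q4}
read 2: {q3, q4}
read 0: {q2, q3}
read 0: {q3, q4}
read 0: {q2, q3}
Final reachable set {q2, q3} has 2 states.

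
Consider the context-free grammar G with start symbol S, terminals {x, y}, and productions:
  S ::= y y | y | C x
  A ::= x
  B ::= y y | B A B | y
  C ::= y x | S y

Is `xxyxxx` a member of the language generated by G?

no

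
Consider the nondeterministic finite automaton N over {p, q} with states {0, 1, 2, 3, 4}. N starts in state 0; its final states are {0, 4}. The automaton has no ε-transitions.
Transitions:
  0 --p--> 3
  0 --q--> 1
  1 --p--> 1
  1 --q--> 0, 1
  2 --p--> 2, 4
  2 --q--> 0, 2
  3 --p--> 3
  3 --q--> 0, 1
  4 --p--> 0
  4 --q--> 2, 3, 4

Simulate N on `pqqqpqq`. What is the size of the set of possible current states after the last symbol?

Start: {0}
read p: {3}
read q: {0, 1}
read q: {0, 1}
read q: {0, 1}
read p: {1, 3}
read q: {0, 1}
read q: {0, 1}
Final reachable set {0, 1} has 2 states.

2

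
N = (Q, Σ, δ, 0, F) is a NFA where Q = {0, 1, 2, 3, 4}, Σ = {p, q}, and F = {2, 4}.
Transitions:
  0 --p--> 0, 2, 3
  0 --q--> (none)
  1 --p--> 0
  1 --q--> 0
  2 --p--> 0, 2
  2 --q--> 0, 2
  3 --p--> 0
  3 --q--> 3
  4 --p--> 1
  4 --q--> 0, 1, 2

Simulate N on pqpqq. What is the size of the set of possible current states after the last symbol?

3

Start: {0}
read p: {0, 2, 3}
read q: {0, 2, 3}
read p: {0, 2, 3}
read q: {0, 2, 3}
read q: {0, 2, 3}
Final reachable set {0, 2, 3} has 3 states.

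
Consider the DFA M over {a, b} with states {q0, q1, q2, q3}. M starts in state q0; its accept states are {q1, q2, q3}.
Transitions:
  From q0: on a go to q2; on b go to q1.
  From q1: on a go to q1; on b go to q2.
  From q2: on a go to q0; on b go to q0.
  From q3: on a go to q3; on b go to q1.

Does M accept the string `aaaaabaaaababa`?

rejected

q0 --a--> q2
q2 --a--> q0
q0 --a--> q2
q2 --a--> q0
q0 --a--> q2
q2 --b--> q0
q0 --a--> q2
q2 --a--> q0
q0 --a--> q2
q2 --a--> q0
q0 --b--> q1
q1 --a--> q1
q1 --b--> q2
q2 --a--> q0
End in state q0, which is not an accepting state.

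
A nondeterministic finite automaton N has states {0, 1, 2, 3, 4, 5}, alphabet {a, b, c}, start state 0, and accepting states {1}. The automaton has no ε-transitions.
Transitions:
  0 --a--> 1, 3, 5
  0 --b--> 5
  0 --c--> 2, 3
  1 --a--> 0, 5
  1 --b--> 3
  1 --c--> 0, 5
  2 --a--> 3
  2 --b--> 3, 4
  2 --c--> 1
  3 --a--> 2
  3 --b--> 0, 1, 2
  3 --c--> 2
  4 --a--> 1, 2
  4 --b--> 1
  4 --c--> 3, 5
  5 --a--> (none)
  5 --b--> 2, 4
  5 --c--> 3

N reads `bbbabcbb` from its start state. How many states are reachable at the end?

Start: {0}
read b: {5}
read b: {2, 4}
read b: {1, 3, 4}
read a: {0, 1, 2, 5}
read b: {2, 3, 4, 5}
read c: {1, 2, 3, 5}
read b: {0, 1, 2, 3, 4}
read b: {0, 1, 2, 3, 4, 5}
Final reachable set {0, 1, 2, 3, 4, 5} has 6 states.

6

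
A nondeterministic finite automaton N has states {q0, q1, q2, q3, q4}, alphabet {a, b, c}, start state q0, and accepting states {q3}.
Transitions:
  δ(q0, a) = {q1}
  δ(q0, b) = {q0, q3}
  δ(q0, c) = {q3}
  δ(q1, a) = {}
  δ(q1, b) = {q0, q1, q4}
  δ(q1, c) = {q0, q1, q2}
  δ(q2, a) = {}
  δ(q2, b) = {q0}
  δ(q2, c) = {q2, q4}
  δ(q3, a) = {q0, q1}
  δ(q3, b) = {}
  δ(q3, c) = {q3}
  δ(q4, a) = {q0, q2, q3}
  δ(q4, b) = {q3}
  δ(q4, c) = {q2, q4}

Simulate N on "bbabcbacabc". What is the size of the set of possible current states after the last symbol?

Start: {q0}
read b: {q0, q3}
read b: {q0, q3}
read a: {q0, q1}
read b: {q0, q1, q3, q4}
read c: {q0, q1, q2, q3, q4}
read b: {q0, q1, q3, q4}
read a: {q0, q1, q2, q3}
read c: {q0, q1, q2, q3, q4}
read a: {q0, q1, q2, q3}
read b: {q0, q1, q3, q4}
read c: {q0, q1, q2, q3, q4}
Final reachable set {q0, q1, q2, q3, q4} has 5 states.

5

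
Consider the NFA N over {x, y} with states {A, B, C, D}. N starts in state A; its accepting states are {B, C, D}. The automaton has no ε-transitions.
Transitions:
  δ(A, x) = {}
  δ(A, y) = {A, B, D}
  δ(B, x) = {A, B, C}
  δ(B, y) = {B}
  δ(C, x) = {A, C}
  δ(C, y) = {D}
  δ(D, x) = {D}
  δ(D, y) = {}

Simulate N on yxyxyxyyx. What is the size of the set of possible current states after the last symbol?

4

Start: {A}
read y: {A, B, D}
read x: {A, B, C, D}
read y: {A, B, D}
read x: {A, B, C, D}
read y: {A, B, D}
read x: {A, B, C, D}
read y: {A, B, D}
read y: {A, B, D}
read x: {A, B, C, D}
Final reachable set {A, B, C, D} has 4 states.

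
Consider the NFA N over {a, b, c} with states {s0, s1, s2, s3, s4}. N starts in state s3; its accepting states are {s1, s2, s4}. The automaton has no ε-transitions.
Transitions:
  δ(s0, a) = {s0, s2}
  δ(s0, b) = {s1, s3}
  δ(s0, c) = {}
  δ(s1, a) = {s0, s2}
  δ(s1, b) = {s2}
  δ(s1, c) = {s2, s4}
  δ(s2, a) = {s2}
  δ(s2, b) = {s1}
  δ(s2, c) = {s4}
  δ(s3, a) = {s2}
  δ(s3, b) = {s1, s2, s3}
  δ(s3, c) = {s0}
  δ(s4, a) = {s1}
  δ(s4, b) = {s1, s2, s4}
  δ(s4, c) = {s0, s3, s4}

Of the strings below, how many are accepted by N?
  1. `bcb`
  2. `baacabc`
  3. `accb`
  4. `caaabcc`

4

`bcb`: accepted
`baacabc`: accepted
`accb`: accepted
`caaabcc`: accepted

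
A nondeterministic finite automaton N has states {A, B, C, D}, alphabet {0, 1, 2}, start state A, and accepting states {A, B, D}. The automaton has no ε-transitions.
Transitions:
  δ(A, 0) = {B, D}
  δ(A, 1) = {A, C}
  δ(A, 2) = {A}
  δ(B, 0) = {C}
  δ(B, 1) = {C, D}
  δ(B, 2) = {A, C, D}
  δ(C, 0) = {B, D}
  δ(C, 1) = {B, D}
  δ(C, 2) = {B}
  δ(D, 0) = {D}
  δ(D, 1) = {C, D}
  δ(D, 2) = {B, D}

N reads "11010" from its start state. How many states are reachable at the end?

3

Start: {A}
read 1: {A, C}
read 1: {A, B, C, D}
read 0: {B, C, D}
read 1: {B, C, D}
read 0: {B, C, D}
Final reachable set {B, C, D} has 3 states.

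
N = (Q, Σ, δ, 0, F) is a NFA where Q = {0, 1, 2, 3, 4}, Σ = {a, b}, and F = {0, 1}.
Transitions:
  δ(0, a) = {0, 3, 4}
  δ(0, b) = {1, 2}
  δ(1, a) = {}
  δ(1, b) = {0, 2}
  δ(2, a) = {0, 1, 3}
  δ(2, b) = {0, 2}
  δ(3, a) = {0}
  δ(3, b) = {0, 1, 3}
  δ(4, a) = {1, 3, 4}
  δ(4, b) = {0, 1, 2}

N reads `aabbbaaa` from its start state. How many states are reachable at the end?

4

Start: {0}
read a: {0, 3, 4}
read a: {0, 1, 3, 4}
read b: {0, 1, 2, 3}
read b: {0, 1, 2, 3}
read b: {0, 1, 2, 3}
read a: {0, 1, 3, 4}
read a: {0, 1, 3, 4}
read a: {0, 1, 3, 4}
Final reachable set {0, 1, 3, 4} has 4 states.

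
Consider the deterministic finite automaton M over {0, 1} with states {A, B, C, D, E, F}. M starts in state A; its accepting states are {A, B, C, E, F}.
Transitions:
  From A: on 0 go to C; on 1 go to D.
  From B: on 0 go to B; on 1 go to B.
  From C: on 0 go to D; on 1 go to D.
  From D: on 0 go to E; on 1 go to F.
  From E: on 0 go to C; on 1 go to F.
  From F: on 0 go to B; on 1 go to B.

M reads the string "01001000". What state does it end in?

A --0--> C
C --1--> D
D --0--> E
E --0--> C
C --1--> D
D --0--> E
E --0--> C
C --0--> D

D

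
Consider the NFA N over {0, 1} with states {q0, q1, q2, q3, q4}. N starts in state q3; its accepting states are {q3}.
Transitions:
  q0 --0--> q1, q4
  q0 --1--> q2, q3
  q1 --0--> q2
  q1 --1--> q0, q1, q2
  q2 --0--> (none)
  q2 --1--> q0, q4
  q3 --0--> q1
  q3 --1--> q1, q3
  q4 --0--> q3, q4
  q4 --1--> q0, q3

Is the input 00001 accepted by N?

Start: {q3}
read 0: {q1}
read 0: {q2}
read 0: {}
The reachable set is empty and stays empty for the remaining 2 symbols.
Reachable ∩ accepting = {} — empty.

rejected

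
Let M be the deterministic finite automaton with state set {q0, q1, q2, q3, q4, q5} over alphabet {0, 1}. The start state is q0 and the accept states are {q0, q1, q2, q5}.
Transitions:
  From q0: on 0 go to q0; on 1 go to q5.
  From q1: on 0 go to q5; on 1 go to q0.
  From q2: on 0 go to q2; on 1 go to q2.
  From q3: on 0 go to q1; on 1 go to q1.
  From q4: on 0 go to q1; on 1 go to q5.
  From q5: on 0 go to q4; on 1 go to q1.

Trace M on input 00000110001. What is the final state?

q0 --0--> q0
q0 --0--> q0
q0 --0--> q0
q0 --0--> q0
q0 --0--> q0
q0 --1--> q5
q5 --1--> q1
q1 --0--> q5
q5 --0--> q4
q4 --0--> q1
q1 --1--> q0

q0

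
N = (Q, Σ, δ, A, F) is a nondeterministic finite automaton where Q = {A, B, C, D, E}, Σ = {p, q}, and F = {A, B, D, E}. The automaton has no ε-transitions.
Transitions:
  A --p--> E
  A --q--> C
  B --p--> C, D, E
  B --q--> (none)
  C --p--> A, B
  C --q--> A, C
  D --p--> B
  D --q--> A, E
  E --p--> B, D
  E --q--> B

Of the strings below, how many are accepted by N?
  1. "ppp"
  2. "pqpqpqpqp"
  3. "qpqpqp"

3

"ppp": accepted
"pqpqpqpqp": accepted
"qpqpqp": accepted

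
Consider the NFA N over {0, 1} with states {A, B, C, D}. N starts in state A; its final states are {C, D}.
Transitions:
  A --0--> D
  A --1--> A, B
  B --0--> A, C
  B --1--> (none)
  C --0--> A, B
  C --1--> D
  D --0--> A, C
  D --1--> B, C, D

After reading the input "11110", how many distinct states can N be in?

Start: {A}
read 1: {A, B}
read 1: {A, B}
read 1: {A, B}
read 1: {A, B}
read 0: {A, C, D}
Final reachable set {A, C, D} has 3 states.

3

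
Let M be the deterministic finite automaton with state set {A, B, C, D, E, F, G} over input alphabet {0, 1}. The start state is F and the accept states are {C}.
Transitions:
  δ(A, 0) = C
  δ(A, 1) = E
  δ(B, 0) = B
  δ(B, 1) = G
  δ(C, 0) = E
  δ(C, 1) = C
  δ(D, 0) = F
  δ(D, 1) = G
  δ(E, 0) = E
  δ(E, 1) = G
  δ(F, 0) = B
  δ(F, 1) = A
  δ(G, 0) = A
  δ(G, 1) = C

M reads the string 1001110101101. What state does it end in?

F --1--> A
A --0--> C
C --0--> E
E --1--> G
G --1--> C
C --1--> C
C --0--> E
E --1--> G
G --0--> A
A --1--> E
E --1--> G
G --0--> A
A --1--> E

E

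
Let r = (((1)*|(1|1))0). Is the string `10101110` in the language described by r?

no

No split of 10101110 into u·v has ((1)*|(1|1)) matching u and 0 matching v.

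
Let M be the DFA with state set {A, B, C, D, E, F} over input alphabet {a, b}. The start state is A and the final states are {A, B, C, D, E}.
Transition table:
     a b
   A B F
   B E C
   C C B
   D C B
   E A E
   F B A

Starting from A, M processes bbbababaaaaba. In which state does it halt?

A --b--> F
F --b--> A
A --b--> F
F --a--> B
B --b--> C
C --a--> C
C --b--> B
B --a--> E
E --a--> A
A --a--> B
B --a--> E
E --b--> E
E --a--> A

A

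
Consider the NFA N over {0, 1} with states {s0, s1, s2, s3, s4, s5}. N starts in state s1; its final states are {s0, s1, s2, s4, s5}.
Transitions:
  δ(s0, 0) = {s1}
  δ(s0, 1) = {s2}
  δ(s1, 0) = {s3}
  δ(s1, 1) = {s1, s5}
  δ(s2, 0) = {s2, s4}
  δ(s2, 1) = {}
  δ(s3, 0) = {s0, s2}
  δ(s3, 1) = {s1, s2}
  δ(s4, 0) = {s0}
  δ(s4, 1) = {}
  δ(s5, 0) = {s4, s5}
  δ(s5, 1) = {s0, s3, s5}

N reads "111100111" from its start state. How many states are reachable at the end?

5

Start: {s1}
read 1: {s1, s5}
read 1: {s0, s1, s3, s5}
read 1: {s0, s1, s2, s3, s5}
read 1: {s0, s1, s2, s3, s5}
read 0: {s0, s1, s2, s3, s4, s5}
read 0: {s0, s1, s2, s3, s4, s5}
read 1: {s0, s1, s2, s3, s5}
read 1: {s0, s1, s2, s3, s5}
read 1: {s0, s1, s2, s3, s5}
Final reachable set {s0, s1, s2, s3, s5} has 5 states.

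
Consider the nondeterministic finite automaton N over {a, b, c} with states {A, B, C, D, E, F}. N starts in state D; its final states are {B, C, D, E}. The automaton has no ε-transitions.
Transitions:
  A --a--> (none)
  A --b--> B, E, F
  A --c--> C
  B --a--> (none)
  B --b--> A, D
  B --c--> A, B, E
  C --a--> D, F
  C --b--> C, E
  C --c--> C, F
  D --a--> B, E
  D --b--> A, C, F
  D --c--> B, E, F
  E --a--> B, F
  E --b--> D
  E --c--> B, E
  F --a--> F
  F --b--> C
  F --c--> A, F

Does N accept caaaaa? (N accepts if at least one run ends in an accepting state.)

rejected

Start: {D}
read c: {B, E, F}
read a: {B, F}
read a: {F}
read a: {F}
read a: {F}
read a: {F}
Reachable ∩ accepting = {} — empty.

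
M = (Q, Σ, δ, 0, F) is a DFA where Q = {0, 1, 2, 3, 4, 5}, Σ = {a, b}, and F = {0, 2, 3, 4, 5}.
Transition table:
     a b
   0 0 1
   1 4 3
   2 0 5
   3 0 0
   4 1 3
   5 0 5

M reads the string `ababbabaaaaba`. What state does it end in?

0 --a--> 0
0 --b--> 1
1 --a--> 4
4 --b--> 3
3 --b--> 0
0 --a--> 0
0 --b--> 1
1 --a--> 4
4 --a--> 1
1 --a--> 4
4 --a--> 1
1 --b--> 3
3 --a--> 0

0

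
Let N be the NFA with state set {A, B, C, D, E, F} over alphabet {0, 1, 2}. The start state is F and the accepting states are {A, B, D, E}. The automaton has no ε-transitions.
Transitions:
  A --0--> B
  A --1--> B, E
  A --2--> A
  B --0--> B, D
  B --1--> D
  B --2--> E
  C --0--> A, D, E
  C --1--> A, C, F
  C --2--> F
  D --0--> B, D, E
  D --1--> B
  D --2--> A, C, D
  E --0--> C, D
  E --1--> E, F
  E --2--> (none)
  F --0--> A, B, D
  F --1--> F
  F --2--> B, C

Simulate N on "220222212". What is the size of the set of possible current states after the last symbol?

Start: {F}
read 2: {B, C}
read 2: {E, F}
read 0: {A, B, C, D}
read 2: {A, C, D, E, F}
read 2: {A, B, C, D, F}
read 2: {A, B, C, D, E, F}
read 2: {A, B, C, D, E, F}
read 1: {A, B, C, D, E, F}
read 2: {A, B, C, D, E, F}
Final reachable set {A, B, C, D, E, F} has 6 states.

6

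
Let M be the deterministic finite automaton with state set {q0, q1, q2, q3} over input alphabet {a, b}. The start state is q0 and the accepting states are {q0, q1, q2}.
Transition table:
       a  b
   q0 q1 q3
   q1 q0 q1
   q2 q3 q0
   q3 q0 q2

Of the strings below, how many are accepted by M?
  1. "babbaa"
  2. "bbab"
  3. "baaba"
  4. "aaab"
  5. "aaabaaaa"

"babbaa": accepted
"bbab": accepted
"baaba": accepted
"aaab": accepted
"aaabaaaa": accepted

5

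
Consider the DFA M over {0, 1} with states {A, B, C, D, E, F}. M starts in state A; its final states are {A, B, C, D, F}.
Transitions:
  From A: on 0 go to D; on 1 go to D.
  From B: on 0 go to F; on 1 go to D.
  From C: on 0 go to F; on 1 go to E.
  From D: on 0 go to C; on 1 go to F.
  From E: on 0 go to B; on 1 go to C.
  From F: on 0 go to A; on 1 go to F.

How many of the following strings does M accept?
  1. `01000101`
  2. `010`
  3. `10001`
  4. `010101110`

`01000101`: accepted
`010`: accepted
`10001`: accepted
`010101110`: accepted

4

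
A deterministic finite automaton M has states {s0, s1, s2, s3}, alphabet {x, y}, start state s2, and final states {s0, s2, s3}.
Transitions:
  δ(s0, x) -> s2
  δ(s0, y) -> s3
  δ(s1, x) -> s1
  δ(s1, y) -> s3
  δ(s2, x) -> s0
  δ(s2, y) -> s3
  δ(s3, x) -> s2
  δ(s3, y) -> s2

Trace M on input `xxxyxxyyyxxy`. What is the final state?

s2 --x--> s0
s0 --x--> s2
s2 --x--> s0
s0 --y--> s3
s3 --x--> s2
s2 --x--> s0
s0 --y--> s3
s3 --y--> s2
s2 --y--> s3
s3 --x--> s2
s2 --x--> s0
s0 --y--> s3

s3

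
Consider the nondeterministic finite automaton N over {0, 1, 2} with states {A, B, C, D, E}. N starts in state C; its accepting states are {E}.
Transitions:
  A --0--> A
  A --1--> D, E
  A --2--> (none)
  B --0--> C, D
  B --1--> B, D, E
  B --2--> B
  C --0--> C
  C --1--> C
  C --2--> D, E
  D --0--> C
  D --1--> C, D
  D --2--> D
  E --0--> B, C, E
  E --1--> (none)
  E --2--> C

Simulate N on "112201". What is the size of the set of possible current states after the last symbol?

Start: {C}
read 1: {C}
read 1: {C}
read 2: {D, E}
read 2: {C, D}
read 0: {C}
read 1: {C}
Final reachable set {C} has 1 state.

1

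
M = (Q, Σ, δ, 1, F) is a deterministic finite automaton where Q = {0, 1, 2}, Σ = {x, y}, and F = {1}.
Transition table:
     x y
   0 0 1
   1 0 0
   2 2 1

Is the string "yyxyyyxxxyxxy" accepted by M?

1 --y--> 0
0 --y--> 1
1 --x--> 0
0 --y--> 1
1 --y--> 0
0 --y--> 1
1 --x--> 0
0 --x--> 0
0 --x--> 0
0 --y--> 1
1 --x--> 0
0 --x--> 0
0 --y--> 1
End in state 1, which is an accepting state.

accepted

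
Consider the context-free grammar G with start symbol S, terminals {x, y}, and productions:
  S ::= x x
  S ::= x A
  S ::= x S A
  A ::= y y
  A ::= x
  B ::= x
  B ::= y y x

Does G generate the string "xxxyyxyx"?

no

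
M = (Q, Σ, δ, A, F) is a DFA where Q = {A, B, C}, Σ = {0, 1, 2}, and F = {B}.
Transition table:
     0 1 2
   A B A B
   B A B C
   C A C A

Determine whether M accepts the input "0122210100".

A --0--> B
B --1--> B
B --2--> C
C --2--> A
A --2--> B
B --1--> B
B --0--> A
A --1--> A
A --0--> B
B --0--> A
End in state A, which is not an accepting state.

rejected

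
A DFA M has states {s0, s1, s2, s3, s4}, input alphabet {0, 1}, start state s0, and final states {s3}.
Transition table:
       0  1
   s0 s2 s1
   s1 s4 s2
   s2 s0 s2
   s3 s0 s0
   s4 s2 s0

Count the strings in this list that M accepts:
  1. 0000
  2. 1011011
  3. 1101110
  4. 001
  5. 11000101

0

0000: rejected
1011011: rejected
1101110: rejected
001: rejected
11000101: rejected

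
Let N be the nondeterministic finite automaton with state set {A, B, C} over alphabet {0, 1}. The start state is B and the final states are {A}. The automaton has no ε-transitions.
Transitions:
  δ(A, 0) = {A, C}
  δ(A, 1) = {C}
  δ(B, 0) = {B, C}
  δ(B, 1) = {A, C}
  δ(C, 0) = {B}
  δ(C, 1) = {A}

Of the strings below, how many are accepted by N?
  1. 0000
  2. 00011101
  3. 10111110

0000: rejected
00011101: accepted
10111110: accepted

2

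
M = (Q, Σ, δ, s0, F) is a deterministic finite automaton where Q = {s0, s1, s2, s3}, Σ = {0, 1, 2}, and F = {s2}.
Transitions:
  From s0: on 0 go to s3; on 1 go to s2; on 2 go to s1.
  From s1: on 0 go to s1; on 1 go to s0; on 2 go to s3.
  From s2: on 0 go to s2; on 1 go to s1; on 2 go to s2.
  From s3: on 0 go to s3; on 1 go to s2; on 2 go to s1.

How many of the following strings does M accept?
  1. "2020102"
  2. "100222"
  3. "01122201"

3

"2020102": accepted
"100222": accepted
"01122201": accepted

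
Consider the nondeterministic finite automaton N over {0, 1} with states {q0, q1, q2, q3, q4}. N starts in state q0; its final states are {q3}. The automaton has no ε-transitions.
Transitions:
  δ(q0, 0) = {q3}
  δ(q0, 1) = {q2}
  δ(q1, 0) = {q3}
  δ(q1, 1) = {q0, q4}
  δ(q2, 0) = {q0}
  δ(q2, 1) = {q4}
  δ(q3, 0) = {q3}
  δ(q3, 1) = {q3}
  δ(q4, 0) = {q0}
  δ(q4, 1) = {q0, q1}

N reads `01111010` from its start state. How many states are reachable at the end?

Start: {q0}
read 0: {q3}
read 1: {q3}
read 1: {q3}
read 1: {q3}
read 1: {q3}
read 0: {q3}
read 1: {q3}
read 0: {q3}
Final reachable set {q3} has 1 state.

1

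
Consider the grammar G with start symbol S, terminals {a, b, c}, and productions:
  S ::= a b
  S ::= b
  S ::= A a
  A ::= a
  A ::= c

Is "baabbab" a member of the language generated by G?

no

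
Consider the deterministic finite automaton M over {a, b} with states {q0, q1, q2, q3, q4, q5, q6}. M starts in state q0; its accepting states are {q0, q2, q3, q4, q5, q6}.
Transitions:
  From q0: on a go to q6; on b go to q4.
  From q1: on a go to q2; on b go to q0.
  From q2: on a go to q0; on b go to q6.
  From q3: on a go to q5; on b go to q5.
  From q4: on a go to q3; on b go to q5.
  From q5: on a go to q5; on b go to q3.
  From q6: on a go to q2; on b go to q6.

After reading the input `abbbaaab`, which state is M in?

q6

q0 --a--> q6
q6 --b--> q6
q6 --b--> q6
q6 --b--> q6
q6 --a--> q2
q2 --a--> q0
q0 --a--> q6
q6 --b--> q6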